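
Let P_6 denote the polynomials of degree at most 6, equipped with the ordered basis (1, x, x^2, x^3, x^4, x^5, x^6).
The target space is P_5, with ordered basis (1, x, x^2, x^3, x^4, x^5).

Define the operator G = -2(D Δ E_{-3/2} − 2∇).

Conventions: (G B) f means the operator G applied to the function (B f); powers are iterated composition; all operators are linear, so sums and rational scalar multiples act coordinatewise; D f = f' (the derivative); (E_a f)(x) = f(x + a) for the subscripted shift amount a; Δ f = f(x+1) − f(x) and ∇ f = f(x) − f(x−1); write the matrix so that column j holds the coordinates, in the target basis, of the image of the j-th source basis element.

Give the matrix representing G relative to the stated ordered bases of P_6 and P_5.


the matrix is [[0, 4, -8, 16, -30, 54, -379/4]; [0, 0, 8, -24, 64, -150, 324]; [0, 0, 0, 12, -48, 160, -450]; [0, 0, 0, 0, 16, -80, 320]; [0, 0, 0, 0, 0, 20, -120]; [0, 0, 0, 0, 0, 0, 24]] (rows listed top to bottom)

image of 1: 0
image of x: 4
image of x^2: 8x - 8
image of x^3: 12x^2 - 24x + 16
image of x^4: 16x^3 - 48x^2 + 64x - 30
image of x^5: 20x^4 - 80x^3 + 160x^2 - 150x + 54
image of x^6: 24x^5 - 120x^4 + 320x^3 - 450x^2 + 324x - 379/4
each image's coordinates form column j of the matrix


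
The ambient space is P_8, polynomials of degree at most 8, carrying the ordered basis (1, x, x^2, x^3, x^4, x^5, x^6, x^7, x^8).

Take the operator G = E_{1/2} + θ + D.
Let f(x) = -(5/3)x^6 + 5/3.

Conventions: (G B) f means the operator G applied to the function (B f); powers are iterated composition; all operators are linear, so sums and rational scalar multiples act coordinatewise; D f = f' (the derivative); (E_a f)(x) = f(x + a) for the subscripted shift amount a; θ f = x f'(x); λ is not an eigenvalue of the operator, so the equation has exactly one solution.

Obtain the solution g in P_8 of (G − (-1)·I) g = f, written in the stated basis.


the result is g(x) = -(5/24)x^6 + (15/56)x^5 - (275/1344)x^4 + (145/672)x^3 - (45/224)x^2 + (335/2016)x + 31145/43008

write g with unknown coordinates in the stated basis and equate coefficients in (G − (-1)·I) g = f
solving from the highest basis element down gives g = -(5/24)x^6 + (15/56)x^5 - (275/1344)x^4 + (145/672)x^3 - (45/224)x^2 + (335/2016)x + 31145/43008
check: G g = -(35/24)x^6 - (15/56)x^5 + (275/1344)x^4 - (145/672)x^3 + (45/224)x^2 - (335/2016)x + 40535/43008
so G g − (-1)·g = -(5/3)x^6 + 5/3 = f ✓


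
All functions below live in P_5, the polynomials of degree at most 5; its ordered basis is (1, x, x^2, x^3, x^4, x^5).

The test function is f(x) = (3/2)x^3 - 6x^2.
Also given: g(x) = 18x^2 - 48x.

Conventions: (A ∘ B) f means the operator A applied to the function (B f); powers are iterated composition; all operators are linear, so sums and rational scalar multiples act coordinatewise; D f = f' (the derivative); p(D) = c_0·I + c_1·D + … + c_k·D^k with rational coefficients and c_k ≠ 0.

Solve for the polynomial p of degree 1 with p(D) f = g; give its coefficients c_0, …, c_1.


p(D) = 4·D, i.e. c_0 = 0, c_1 = 4

D^0 f = (3/2)x^3 - 6x^2
D^1 f = (9/2)x^2 - 12x
matching coefficients of g against c_0 f + c_1 Df + … from the top degree down determines the c_i
solution: c_0 = 0, c_1 = 4


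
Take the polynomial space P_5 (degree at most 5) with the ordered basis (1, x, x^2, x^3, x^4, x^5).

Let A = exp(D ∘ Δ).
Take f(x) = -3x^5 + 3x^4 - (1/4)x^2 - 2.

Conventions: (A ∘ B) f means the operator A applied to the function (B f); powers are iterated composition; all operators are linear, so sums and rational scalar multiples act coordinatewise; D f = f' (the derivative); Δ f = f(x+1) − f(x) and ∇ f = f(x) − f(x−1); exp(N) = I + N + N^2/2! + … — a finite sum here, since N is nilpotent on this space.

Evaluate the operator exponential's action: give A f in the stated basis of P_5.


the image equals g(x) = -3x^5 + 3x^4 - 60x^3 - (217/4)x^2 - 204x - 299/2

order-1 term: -60x^3 - 54x^2 - 24x - 7/2
order-2 term: -180x - 144
the series for exp(D ∘ Δ) f terminates at order 2
exp(D ∘ Δ) f = -3x^5 + 3x^4 - 60x^3 - (217/4)x^2 - 204x - 299/2


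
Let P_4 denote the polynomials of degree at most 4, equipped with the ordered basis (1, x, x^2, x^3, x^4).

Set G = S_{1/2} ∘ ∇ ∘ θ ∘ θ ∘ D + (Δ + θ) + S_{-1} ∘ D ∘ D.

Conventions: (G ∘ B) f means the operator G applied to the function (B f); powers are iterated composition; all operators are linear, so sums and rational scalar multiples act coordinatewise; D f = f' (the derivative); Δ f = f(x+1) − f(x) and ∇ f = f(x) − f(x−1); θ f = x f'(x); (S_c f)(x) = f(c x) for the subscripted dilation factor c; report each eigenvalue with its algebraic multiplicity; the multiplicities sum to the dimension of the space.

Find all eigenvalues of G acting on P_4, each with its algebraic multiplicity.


image of 1: 0
image of x: x + 1
image of x^2: 2x^2 + 2x + 5
image of x^3: 3x^3 + 3x^2 + 9x - 11
image of x^4: 4x^4 + 4x^3 + 45x^2 - 50x + 37
the matrix is upper triangular; its diagonal is (0, 1, 2, 3, 4)
for a triangular matrix the eigenvalues are the diagonal entries, with algebraic multiplicity their repetition count

λ = 0 (multiplicity 1), λ = 1 (multiplicity 1), λ = 2 (multiplicity 1), λ = 3 (multiplicity 1), λ = 4 (multiplicity 1)


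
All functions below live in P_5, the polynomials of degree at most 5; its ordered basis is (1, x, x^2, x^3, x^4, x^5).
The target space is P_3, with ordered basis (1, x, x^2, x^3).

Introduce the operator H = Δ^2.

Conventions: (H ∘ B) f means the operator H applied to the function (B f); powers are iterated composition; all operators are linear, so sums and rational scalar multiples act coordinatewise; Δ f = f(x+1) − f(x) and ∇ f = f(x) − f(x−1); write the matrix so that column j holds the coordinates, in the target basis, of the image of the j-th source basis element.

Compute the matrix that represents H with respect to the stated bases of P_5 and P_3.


the matrix is [[0, 0, 2, 6, 14, 30]; [0, 0, 0, 6, 24, 70]; [0, 0, 0, 0, 12, 60]; [0, 0, 0, 0, 0, 20]] (rows listed top to bottom)

image of 1: 0
image of x: 0
image of x^2: 2
image of x^3: 6x + 6
image of x^4: 12x^2 + 24x + 14
image of x^5: 20x^3 + 60x^2 + 70x + 30
each image's coordinates form column j of the matrix


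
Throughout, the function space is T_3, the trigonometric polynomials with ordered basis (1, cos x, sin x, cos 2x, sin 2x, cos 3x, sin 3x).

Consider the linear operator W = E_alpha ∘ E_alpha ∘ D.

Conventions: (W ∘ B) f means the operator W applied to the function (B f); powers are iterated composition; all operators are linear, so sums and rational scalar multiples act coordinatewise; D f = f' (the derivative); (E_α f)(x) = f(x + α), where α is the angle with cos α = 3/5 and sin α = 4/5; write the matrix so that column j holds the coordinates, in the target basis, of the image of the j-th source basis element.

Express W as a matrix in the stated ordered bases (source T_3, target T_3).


the matrix is [[0, 0, 0, 0, 0, 0, 0]; [0, -24/25, -7/25, 0, 0, 0, 0]; [0, 7/25, -24/25, 0, 0, 0, 0]; [0, 0, 0, 672/625, -1054/625, 0, 0]; [0, 0, 0, 1054/625, 672/625, 0, 0]; [0, 0, 0, 0, 0, 30888/15625, 35259/15625]; [0, 0, 0, 0, 0, -35259/15625, 30888/15625]] (rows listed top to bottom)

image of 1: 0
image of cos x: -(24/25)cos x + (7/25)sin x
image of sin x: -(7/25)cos x - (24/25)sin x
image of cos 2x: (672/625)cos 2x + (1054/625)sin 2x
image of sin 2x: -(1054/625)cos 2x + (672/625)sin 2x
image of cos 3x: (30888/15625)cos 3x - (35259/15625)sin 3x
image of sin 3x: (35259/15625)cos 3x + (30888/15625)sin 3x
each image's coordinates form column j of the matrix


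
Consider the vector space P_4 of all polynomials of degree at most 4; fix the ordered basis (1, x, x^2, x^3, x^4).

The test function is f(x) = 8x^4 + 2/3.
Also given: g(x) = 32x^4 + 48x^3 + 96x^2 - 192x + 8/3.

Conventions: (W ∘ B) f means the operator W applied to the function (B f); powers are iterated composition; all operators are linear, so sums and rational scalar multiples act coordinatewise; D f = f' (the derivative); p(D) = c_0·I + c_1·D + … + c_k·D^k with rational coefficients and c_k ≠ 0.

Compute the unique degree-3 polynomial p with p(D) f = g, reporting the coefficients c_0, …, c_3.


D^0 f = 8x^4 + 2/3
D^1 f = 32x^3
D^2 f = 96x^2
D^3 f = 192x
matching coefficients of g against c_0 f + c_1 Df + … from the top degree down determines the c_i
solution: c_0 = 4, c_1 = 3/2, c_2 = 1, c_3 = -1

p(D) = 4·I + (3/2)·D + D^2 − D^3, i.e. c_0 = 4, c_1 = 3/2, c_2 = 1, c_3 = -1


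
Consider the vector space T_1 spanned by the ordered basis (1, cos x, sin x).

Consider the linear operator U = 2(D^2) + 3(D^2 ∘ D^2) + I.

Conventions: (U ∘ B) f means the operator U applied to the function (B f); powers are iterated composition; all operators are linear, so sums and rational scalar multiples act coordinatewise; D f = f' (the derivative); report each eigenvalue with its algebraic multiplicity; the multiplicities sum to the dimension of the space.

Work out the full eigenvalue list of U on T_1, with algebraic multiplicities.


λ = 1 (multiplicity 1), λ = 2 (multiplicity 2)

image of 1: 1
image of cos x: 2cos x
image of sin x: 2sin x
the matrix is diagonal; its diagonal is (1, 2, 2)
for a triangular matrix the eigenvalues are the diagonal entries, with algebraic multiplicity their repetition count


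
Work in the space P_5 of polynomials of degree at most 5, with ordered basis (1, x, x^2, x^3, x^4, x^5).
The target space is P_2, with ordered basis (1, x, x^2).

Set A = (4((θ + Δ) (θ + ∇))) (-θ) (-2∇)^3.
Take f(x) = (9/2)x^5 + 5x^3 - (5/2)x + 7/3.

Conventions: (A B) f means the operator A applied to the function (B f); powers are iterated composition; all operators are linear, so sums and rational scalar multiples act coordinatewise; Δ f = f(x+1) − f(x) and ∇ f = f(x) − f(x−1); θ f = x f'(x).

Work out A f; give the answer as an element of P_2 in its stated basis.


∇ f = (45/2)x^4 - 45x^3 + 60x^2 - (75/2)x + 7
(-2∇) f = -45x^4 + 90x^3 - 120x^2 + 75x - 14
∇ (-2∇) f = -180x^3 + 540x^2 - 690x + 330
(-2∇) (-2∇) f = 360x^3 - 1080x^2 + 1380x - 660
∇ (-2∇) (-2∇) f = 1080x^2 - 3240x + 2820
(-2∇) (-2∇) (-2∇) f = -2160x^2 + 6480x - 5640
θ (-2∇)^3 f = -4320x^2 + 6480x
(-θ) (-2∇)^3 f = 4320x^2 - 6480x
θ (-θ) (-2∇)^3 f = 8640x^2 - 6480x
∇ (-θ) (-2∇)^3 f = 8640x - 10800
(θ + ∇) (-θ) (-2∇)^3 f = 8640x^2 + 2160x - 10800
θ (θ + ∇) (-θ) (-2∇)^3 f = 17280x^2 + 2160x
Δ (θ + ∇) (-θ) (-2∇)^3 f = 17280x + 10800
(θ + Δ) (θ + ∇) (-θ) (-2∇)^3 f = 17280x^2 + 19440x + 10800
(4((θ + Δ) (θ + ∇))) (-θ) (-2∇)^3 f = 69120x^2 + 77760x + 43200

the image equals g(x) = 69120x^2 + 77760x + 43200


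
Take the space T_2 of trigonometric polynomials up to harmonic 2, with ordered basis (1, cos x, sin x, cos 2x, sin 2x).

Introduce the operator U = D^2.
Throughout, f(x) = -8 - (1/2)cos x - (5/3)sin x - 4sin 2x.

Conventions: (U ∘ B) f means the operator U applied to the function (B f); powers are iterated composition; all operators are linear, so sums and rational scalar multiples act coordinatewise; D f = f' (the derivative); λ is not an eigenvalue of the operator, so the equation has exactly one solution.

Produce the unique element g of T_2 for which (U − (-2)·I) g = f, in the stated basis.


write g with unknown coordinates in the stated basis and equate coefficients in (U − (-2)·I) g = f
solving from the highest basis element down gives g = -4 - (1/2)cos x - (5/3)sin x + 2sin 2x
check: U g = (1/2)cos x + (5/3)sin x - 8sin 2x
so U g − (-2)·g = -8 - (1/2)cos x - (5/3)sin x - 4sin 2x = f ✓

the image equals g(x) = -4 - (1/2)cos x - (5/3)sin x + 2sin 2x


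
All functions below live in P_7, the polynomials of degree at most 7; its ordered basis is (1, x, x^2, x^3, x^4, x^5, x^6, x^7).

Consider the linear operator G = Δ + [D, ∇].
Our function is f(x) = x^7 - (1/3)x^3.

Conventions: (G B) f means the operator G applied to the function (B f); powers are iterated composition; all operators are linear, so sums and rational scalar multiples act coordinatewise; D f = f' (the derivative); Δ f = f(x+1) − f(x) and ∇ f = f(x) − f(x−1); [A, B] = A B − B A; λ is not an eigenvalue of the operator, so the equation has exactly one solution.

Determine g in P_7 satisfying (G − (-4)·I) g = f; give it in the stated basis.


write g with unknown coordinates in the stated basis and equate coefficients in (G − (-4)·I) g = f
solving from the highest basis element down gives g = (1/4)x^7 - (7/16)x^6 - (21/32)x^5 + (35/128)x^4 + (493/384)x^3 + (305/512)x^2 - (507/1024)x - 2501/12288
check: G g = (7/4)x^6 + (21/8)x^5 - (35/32)x^4 - (175/32)x^3 - (305/128)x^2 + (507/256)x + 2501/3072
so G g − (-4)·g = x^7 - (1/3)x^3 = f ✓

the result is g(x) = (1/4)x^7 - (7/16)x^6 - (21/32)x^5 + (35/128)x^4 + (493/384)x^3 + (305/512)x^2 - (507/1024)x - 2501/12288


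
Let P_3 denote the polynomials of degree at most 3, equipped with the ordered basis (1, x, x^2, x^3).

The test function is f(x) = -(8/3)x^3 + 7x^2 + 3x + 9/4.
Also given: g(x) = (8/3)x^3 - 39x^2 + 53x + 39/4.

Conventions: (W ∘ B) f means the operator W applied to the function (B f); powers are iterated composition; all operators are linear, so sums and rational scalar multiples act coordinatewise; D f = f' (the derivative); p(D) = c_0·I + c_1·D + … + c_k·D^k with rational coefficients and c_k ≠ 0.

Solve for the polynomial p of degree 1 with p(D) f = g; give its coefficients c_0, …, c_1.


D^0 f = -(8/3)x^3 + 7x^2 + 3x + 9/4
D^1 f = -8x^2 + 14x + 3
matching coefficients of g against c_0 f + c_1 Df + … from the top degree down determines the c_i
solution: c_0 = -1, c_1 = 4

p(D) = -I + 4·D, i.e. c_0 = -1, c_1 = 4


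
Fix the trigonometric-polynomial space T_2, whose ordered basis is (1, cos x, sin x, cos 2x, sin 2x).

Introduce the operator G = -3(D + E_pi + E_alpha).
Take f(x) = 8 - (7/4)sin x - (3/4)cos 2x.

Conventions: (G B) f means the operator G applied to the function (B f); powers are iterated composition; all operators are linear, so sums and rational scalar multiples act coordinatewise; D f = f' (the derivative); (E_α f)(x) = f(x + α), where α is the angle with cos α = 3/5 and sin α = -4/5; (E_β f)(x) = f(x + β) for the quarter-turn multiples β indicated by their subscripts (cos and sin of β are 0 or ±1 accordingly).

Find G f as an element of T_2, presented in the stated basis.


D f = -(7/4)cos x + (3/2)sin 2x
E_pi f = 8 + (7/4)sin x - (3/4)cos 2x
E_alpha f = 8 + (7/5)cos x - (21/20)sin x + (21/100)cos 2x - (18/25)sin 2x
(D + E_pi + E_alpha) f = 16 - (7/20)cos x + (7/10)sin x - (27/50)cos 2x + (39/50)sin 2x
(-3(D + E_pi + E_alpha)) f = -48 + (21/20)cos x - (21/10)sin x + (81/50)cos 2x - (117/50)sin 2x

the image equals g(x) = -48 + (21/20)cos x - (21/10)sin x + (81/50)cos 2x - (117/50)sin 2x


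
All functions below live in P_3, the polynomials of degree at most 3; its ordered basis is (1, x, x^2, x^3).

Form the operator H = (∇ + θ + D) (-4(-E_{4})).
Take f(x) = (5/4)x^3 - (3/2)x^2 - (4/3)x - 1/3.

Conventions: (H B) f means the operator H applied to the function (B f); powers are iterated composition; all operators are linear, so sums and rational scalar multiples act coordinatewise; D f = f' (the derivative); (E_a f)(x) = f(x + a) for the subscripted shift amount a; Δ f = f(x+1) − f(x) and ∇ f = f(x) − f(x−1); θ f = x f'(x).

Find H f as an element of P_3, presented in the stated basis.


E_{4} f = (5/4)x^3 + (27/2)x^2 + (140/3)x + 151/3
(-E_{4}) f = -(5/4)x^3 - (27/2)x^2 - (140/3)x - 151/3
(-4(-E_{4})) f = 5x^3 + 54x^2 + (560/3)x + 604/3
∇ (-4(-E_{4})) f = 15x^2 + 93x + 413/3
θ (-4(-E_{4})) f = 15x^3 + 108x^2 + (560/3)x
D (-4(-E_{4})) f = 15x^2 + 108x + 560/3
(∇ + θ + D) (-4(-E_{4})) f = 15x^3 + 138x^2 + (1163/3)x + 973/3

the result is g(x) = 15x^3 + 138x^2 + (1163/3)x + 973/3


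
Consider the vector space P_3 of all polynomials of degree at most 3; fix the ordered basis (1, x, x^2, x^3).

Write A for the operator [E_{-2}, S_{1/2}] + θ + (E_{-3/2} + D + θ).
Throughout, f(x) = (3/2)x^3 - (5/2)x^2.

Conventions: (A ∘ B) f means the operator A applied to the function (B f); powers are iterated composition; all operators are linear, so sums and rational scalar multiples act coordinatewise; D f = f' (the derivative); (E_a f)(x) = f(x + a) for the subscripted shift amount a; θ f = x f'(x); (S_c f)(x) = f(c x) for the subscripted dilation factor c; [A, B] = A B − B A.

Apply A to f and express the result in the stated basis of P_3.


S_{1/2} f = (3/16)x^3 - (5/8)x^2
E_{-2} S_{1/2} f = (3/16)x^3 - (7/4)x^2 + (19/4)x - 4
E_{-2} f = (3/2)x^3 - (23/2)x^2 + 28x - 22
S_{1/2} E_{-2} f = (3/16)x^3 - (23/8)x^2 + 14x - 22
[E_{-2}, S_{1/2}] f = (9/8)x^2 - (37/4)x + 18
θ f = (9/2)x^3 - 5x^2
E_{-3/2} f = (3/2)x^3 - (37/4)x^2 + (141/8)x - 171/16
D f = (9/2)x^2 - 5x
θ f = (9/2)x^3 - 5x^2
(E_{-3/2} + D + θ) f = 6x^3 - (39/4)x^2 + (101/8)x - 171/16
([E_{-2}, S_{1/2}] + θ + (E_{-3/2} + D + θ)) f = (21/2)x^3 - (109/8)x^2 + (27/8)x + 117/16

the result is g(x) = (21/2)x^3 - (109/8)x^2 + (27/8)x + 117/16


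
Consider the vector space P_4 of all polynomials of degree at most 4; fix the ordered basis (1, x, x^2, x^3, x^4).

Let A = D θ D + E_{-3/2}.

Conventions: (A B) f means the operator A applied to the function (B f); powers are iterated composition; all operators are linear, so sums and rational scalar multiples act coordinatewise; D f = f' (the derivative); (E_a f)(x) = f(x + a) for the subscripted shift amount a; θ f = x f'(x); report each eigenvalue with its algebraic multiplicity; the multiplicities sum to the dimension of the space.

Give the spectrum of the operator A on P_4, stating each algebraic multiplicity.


λ = 1 (multiplicity 5)

image of 1: 1
image of x: x - 3/2
image of x^2: x^2 - 3x + 17/4
image of x^3: x^3 - (9/2)x^2 + (75/4)x - 27/8
image of x^4: x^4 - 6x^3 + (99/2)x^2 - (27/2)x + 81/16
the matrix is upper triangular; its diagonal is (1, 1, 1, 1, 1)
for a triangular matrix the eigenvalues are the diagonal entries, with algebraic multiplicity their repetition count


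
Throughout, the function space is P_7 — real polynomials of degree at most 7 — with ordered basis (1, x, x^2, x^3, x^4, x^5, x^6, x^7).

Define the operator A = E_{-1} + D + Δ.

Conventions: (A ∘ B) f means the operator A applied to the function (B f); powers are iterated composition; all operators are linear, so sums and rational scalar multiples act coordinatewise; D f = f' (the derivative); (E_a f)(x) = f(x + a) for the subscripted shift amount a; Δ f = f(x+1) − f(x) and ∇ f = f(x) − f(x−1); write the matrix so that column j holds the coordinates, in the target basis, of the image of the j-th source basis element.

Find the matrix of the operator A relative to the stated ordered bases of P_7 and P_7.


image of 1: 1
image of x: x + 1
image of x^2: x^2 + 2x + 2
image of x^3: x^3 + 3x^2 + 6x
image of x^4: x^4 + 4x^3 + 12x^2 + 2
image of x^5: x^5 + 5x^4 + 20x^3 + 10x
image of x^6: x^6 + 6x^5 + 30x^4 + 30x^2 + 2
image of x^7: x^7 + 7x^6 + 42x^5 + 70x^3 + 14x
each image's coordinates form column j of the matrix

the matrix is [[1, 1, 2, 0, 2, 0, 2, 0]; [0, 1, 2, 6, 0, 10, 0, 14]; [0, 0, 1, 3, 12, 0, 30, 0]; [0, 0, 0, 1, 4, 20, 0, 70]; [0, 0, 0, 0, 1, 5, 30, 0]; [0, 0, 0, 0, 0, 1, 6, 42]; [0, 0, 0, 0, 0, 0, 1, 7]; [0, 0, 0, 0, 0, 0, 0, 1]] (rows listed top to bottom)


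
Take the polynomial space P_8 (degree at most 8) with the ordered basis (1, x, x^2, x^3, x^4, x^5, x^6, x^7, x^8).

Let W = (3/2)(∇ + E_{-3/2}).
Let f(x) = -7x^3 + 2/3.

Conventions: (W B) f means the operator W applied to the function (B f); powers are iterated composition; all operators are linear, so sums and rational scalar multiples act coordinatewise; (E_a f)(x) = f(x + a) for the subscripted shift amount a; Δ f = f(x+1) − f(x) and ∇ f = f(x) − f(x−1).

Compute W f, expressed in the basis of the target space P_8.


the image equals g(x) = -(21/2)x^3 + (63/4)x^2 - (315/8)x + 415/16

∇ f = -21x^2 + 21x - 7
E_{-3/2} f = -7x^3 + (63/2)x^2 - (189/4)x + 583/24
(∇ + E_{-3/2}) f = -7x^3 + (21/2)x^2 - (105/4)x + 415/24
((3/2)(∇ + E_{-3/2})) f = -(21/2)x^3 + (63/4)x^2 - (315/8)x + 415/16


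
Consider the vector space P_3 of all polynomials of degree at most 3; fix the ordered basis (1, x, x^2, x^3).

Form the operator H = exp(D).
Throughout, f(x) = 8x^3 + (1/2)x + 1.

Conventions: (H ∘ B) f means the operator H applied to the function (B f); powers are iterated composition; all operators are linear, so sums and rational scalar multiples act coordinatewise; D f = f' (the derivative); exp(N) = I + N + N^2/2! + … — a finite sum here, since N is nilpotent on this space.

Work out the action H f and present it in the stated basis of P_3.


g(x) = 8x^3 + 24x^2 + (49/2)x + 19/2

order-1 term: 24x^2 + 1/2
order-2 term: 24x
order-3 term: 8
the series for exp(D) f terminates at order 3
exp(D) f = 8x^3 + 24x^2 + (49/2)x + 19/2


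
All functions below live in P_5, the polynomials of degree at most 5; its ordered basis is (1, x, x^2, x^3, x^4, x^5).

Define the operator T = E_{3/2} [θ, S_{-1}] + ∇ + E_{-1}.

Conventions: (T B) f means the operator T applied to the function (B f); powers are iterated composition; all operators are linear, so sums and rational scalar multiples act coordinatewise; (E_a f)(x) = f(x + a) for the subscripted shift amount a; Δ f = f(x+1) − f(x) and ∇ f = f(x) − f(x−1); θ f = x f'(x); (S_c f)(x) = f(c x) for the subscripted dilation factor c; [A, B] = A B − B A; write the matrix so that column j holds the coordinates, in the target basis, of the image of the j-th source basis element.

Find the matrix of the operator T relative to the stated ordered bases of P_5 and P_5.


the matrix is [[1, 0, 0, 0, 0, 0]; [0, 1, 0, 0, 0, 0]; [0, 0, 1, 0, 0, 0]; [0, 0, 0, 1, 0, 0]; [0, 0, 0, 0, 1, 0]; [0, 0, 0, 0, 0, 1]] (rows listed top to bottom)

image of 1: 1
image of x: x
image of x^2: x^2
image of x^3: x^3
image of x^4: x^4
image of x^5: x^5
each image's coordinates form column j of the matrix


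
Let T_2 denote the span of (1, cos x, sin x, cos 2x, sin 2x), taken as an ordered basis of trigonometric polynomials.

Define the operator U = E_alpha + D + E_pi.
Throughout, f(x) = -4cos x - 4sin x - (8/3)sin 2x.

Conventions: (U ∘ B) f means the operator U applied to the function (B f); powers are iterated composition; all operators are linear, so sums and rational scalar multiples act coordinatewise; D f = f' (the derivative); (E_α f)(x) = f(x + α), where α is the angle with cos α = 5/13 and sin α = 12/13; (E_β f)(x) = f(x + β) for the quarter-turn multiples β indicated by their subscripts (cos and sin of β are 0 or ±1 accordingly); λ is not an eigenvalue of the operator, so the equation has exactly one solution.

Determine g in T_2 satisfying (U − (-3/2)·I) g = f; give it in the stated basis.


write g with unknown coordinates in the stated basis and equate coefficients in (U − (-3/2)·I) g = f
solving from the highest basis element down gives g = (216/233)cos x - (584/233)sin x + (14656/21435)cos 2x - (9712/21435)sin 2x
check: U g = -(1256/233)cos x - (56/233)sin x - (7328/7145)cos 2x - (42592/21435)sin 2x
so U g − (-3/2)·g = -4cos x - 4sin x - (8/3)sin 2x = f ✓

the result is g(x) = (216/233)cos x - (584/233)sin x + (14656/21435)cos 2x - (9712/21435)sin 2x


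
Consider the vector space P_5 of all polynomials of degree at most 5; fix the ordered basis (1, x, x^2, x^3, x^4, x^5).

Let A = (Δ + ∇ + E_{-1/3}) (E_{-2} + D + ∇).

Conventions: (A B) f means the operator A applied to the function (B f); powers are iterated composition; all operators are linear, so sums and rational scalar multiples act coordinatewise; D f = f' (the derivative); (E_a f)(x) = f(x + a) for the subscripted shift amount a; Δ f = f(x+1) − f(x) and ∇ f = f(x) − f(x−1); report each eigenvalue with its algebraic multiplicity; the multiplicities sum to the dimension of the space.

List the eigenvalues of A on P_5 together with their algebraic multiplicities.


λ = 1 (multiplicity 6)

image of 1: 1
image of x: x + 5/3
image of x^2: x^2 + (10/3)x + 28/9
image of x^3: x^3 + 5x^2 + (28/3)x + 269/27
image of x^4: x^4 + (20/3)x^3 + (56/3)x^2 + (1076/27)x - 2402/81
image of x^5: x^5 + (25/3)x^4 + (280/9)x^3 + (2690/27)x^2 - (12010/81)x + 35747/243
the matrix is upper triangular; its diagonal is (1, 1, 1, 1, 1, 1)
for a triangular matrix the eigenvalues are the diagonal entries, with algebraic multiplicity their repetition count


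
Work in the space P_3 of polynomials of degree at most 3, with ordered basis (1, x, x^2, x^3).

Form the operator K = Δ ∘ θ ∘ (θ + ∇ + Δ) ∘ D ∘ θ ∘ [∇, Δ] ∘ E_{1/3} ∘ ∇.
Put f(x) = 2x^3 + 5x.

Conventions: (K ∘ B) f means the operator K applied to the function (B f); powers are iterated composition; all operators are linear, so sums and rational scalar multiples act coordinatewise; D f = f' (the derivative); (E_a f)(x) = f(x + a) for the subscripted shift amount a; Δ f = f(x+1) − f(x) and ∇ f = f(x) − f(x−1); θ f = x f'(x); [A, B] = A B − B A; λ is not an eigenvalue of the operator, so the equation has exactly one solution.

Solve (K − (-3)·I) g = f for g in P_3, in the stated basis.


write g with unknown coordinates in the stated basis and equate coefficients in (K − (-3)·I) g = f
solving from the highest basis element down gives g = (2/3)x^3 + (5/3)x
check: K g = 0
so K g − (-3)·g = 2x^3 + 5x = f ✓

the image equals g(x) = (2/3)x^3 + (5/3)x


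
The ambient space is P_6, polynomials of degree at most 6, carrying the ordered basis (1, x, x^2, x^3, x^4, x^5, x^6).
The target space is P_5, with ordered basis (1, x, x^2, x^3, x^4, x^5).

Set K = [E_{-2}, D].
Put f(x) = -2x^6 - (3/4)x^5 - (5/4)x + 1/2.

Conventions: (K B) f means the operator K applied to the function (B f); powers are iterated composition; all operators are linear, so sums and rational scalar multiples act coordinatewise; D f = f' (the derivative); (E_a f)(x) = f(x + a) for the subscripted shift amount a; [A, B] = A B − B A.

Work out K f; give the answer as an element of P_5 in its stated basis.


D f = -12x^5 - (15/4)x^4 - 5/4
E_{-2} D f = -12x^5 + (465/4)x^4 - 450x^3 + 870x^2 - 840x + 1291/4
E_{-2} f = -2x^6 + (93/4)x^5 - (225/2)x^4 + 290x^3 - 420x^2 + (1291/4)x - 101
D E_{-2} f = -12x^5 + (465/4)x^4 - 450x^3 + 870x^2 - 840x + 1291/4
[E_{-2}, D] f = 0

g(x) = 0


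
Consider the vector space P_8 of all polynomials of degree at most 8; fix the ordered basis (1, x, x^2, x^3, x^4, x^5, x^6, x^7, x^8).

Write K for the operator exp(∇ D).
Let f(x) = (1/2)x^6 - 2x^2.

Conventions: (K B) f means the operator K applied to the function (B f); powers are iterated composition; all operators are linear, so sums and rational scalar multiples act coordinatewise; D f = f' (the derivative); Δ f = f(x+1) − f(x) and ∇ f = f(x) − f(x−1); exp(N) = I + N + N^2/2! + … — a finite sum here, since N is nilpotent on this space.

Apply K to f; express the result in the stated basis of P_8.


g(x) = (1/2)x^6 + 15x^4 - 30x^3 + 118x^2 - 195x + 164

order-1 term: 15x^4 - 30x^3 + 30x^2 - 15x - 1
order-2 term: 90x^2 - 180x + 105
order-3 term: 60
the series for exp(∇ D) f terminates at order 3
exp(∇ D) f = (1/2)x^6 + 15x^4 - 30x^3 + 118x^2 - 195x + 164


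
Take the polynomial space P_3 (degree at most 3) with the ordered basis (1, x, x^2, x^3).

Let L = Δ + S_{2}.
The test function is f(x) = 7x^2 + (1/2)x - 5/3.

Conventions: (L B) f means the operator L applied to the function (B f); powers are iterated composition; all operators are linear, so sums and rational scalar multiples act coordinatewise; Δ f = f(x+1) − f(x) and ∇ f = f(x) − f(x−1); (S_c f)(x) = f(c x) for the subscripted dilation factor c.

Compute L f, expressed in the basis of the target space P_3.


Δ f = 14x + 15/2
S_{2} f = 28x^2 + x - 5/3
(Δ + S_{2}) f = 28x^2 + 15x + 35/6

the result is g(x) = 28x^2 + 15x + 35/6


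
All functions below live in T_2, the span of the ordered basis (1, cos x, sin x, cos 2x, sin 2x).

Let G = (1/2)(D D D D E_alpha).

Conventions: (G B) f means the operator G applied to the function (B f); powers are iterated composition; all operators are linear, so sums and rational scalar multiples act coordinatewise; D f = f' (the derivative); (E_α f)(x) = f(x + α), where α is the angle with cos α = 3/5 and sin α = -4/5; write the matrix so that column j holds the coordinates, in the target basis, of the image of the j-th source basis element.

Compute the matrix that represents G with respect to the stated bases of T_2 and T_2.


image of 1: 0
image of cos x: (3/10)cos x + (2/5)sin x
image of sin x: -(2/5)cos x + (3/10)sin x
image of cos 2x: -(56/25)cos 2x + (192/25)sin 2x
image of sin 2x: -(192/25)cos 2x - (56/25)sin 2x
each image's coordinates form column j of the matrix

the matrix is [[0, 0, 0, 0, 0]; [0, 3/10, -2/5, 0, 0]; [0, 2/5, 3/10, 0, 0]; [0, 0, 0, -56/25, -192/25]; [0, 0, 0, 192/25, -56/25]] (rows listed top to bottom)


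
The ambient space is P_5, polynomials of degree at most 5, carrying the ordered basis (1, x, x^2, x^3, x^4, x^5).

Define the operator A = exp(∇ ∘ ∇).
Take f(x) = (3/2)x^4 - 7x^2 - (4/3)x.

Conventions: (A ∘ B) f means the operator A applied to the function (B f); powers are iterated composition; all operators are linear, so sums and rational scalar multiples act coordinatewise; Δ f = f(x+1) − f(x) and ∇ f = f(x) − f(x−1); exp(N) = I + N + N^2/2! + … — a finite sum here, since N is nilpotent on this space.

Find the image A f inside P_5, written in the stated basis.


the result is g(x) = (3/2)x^4 + 11x^2 - (112/3)x + 25

order-1 term: 18x^2 - 36x + 7
order-2 term: 18
the series for exp(∇ ∘ ∇) f terminates at order 2
exp(∇ ∘ ∇) f = (3/2)x^4 + 11x^2 - (112/3)x + 25


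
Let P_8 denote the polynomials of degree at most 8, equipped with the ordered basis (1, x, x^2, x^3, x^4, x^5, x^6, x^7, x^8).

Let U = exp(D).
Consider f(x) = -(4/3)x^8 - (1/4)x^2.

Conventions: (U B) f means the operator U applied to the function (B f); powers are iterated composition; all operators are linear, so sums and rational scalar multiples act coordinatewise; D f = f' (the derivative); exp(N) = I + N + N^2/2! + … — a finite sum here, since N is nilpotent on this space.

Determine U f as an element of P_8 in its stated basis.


the image equals g(x) = -(4/3)x^8 - (32/3)x^7 - (112/3)x^6 - (224/3)x^5 - (280/3)x^4 - (224/3)x^3 - (451/12)x^2 - (67/6)x - 19/12

order-1 term: -(32/3)x^7 - (1/2)x
order-2 term: -(112/3)x^6 - 1/4
order-3 term: -(224/3)x^5
order-4 term: -(280/3)x^4
order-5 term: -(224/3)x^3
order-6 term: -(112/3)x^2
order-7 term: -(32/3)x
order-8 term: -4/3
the series for exp(D) f terminates at order 8
exp(D) f = -(4/3)x^8 - (32/3)x^7 - (112/3)x^6 - (224/3)x^5 - (280/3)x^4 - (224/3)x^3 - (451/12)x^2 - (67/6)x - 19/12


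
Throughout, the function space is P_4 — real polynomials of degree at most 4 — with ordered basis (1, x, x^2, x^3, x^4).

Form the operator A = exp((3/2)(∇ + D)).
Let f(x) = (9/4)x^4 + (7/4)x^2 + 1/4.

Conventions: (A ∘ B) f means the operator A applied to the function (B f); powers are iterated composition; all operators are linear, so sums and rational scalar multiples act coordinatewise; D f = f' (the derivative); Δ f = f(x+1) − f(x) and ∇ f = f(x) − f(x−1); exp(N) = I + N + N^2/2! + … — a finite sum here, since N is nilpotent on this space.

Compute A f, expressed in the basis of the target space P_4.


the result is g(x) = (9/4)x^4 + 27x^3 + 103x^2 + (291/2)x + 1051/16

order-1 term: 27x^3 - (81/4)x^2 + 24x - 6
order-2 term: (243/2)x^2 - (243/2)x + 1143/16
order-3 term: 243x - 729/4
order-4 term: 729/4
the series for exp((3/2)(∇ + D)) f terminates at order 4
exp((3/2)(∇ + D)) f = (9/4)x^4 + 27x^3 + 103x^2 + (291/2)x + 1051/16


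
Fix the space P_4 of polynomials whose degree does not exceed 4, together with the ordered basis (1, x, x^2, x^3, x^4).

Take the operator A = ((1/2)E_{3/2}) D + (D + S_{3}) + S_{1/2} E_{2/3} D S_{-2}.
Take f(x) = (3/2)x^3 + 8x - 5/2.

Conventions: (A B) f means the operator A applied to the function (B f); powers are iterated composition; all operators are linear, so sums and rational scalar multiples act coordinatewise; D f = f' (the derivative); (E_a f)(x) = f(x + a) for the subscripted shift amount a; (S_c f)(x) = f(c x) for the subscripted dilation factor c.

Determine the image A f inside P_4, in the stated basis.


D f = (9/2)x^2 + 8
E_{3/2} D f = (9/2)x^2 + (27/2)x + 145/8
((1/2)E_{3/2}) D f = (9/4)x^2 + (27/4)x + 145/16
D f = (9/2)x^2 + 8
S_{3} f = (81/2)x^3 + 24x - 5/2
(D + S_{3}) f = (81/2)x^3 + (9/2)x^2 + 24x + 11/2
S_{-2} f = -12x^3 - 16x - 5/2
D S_{-2} f = -36x^2 - 16
E_{2/3} D S_{-2} f = -36x^2 - 48x - 32
S_{1/2} (E_{2/3} D S_{-2}) f = -9x^2 - 24x - 32
(((1/2)E_{3/2}) D + (D + S_{3}) + S_{1/2} E_{2/3} D S_{-2}) f = (81/2)x^3 - (9/4)x^2 + (27/4)x - 279/16

the image equals g(x) = (81/2)x^3 - (9/4)x^2 + (27/4)x - 279/16


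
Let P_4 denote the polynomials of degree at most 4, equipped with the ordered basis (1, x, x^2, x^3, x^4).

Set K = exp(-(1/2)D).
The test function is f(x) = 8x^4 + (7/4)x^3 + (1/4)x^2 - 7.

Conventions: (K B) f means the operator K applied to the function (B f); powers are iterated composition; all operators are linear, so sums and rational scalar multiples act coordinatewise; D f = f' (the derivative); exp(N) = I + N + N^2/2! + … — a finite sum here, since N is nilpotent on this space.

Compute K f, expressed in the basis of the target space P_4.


g(x) = 8x^4 - (57/4)x^3 + (77/8)x^2 - (47/16)x - 213/32

order-1 term: -16x^3 - (21/8)x^2 - (1/4)x
order-2 term: 12x^2 + (21/16)x + 1/16
order-3 term: -4x - 7/32
order-4 term: 1/2
the series for exp(-(1/2)D) f terminates at order 4
exp(-(1/2)D) f = 8x^4 - (57/4)x^3 + (77/8)x^2 - (47/16)x - 213/32


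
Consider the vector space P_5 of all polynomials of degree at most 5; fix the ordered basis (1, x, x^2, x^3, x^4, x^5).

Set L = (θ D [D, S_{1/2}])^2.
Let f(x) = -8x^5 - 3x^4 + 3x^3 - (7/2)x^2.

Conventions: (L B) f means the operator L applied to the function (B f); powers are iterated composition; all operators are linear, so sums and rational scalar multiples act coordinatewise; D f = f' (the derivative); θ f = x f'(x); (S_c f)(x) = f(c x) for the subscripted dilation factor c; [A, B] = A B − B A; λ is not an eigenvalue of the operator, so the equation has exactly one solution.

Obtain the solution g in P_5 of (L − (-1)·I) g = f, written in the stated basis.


write g with unknown coordinates in the stated basis and equate coefficients in (L − (-1)·I) g = f
solving from the highest basis element down gives g = -8x^5 - 3x^4 + 3x^3 - (7/2)x^2 + (45/4)x
check: L g = -(45/4)x
so L g − (-1)·g = -8x^5 - 3x^4 + 3x^3 - (7/2)x^2 = f ✓

the image equals g(x) = -8x^5 - 3x^4 + 3x^3 - (7/2)x^2 + (45/4)x


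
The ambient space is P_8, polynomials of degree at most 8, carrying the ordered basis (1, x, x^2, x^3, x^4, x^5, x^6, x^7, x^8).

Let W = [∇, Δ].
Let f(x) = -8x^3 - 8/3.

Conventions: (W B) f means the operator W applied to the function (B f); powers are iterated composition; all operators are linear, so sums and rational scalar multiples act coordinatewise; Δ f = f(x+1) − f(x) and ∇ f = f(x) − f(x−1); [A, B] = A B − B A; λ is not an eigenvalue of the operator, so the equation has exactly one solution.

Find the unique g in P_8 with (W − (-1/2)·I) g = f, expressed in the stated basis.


write g with unknown coordinates in the stated basis and equate coefficients in (W − (-1/2)·I) g = f
solving from the highest basis element down gives g = -16x^3 - 16/3
check: W g = 0
so W g − (-1/2)·g = -8x^3 - 8/3 = f ✓

the image equals g(x) = -16x^3 - 16/3


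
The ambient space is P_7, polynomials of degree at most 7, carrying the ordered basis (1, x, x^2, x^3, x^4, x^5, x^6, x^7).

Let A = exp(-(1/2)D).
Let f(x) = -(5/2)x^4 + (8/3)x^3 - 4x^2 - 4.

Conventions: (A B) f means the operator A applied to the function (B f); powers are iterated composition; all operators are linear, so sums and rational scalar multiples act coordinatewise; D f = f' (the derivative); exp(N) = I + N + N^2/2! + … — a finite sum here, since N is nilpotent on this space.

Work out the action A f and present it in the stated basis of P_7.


order-1 term: 5x^3 - 4x^2 + 4x
order-2 term: -(15/4)x^2 + 2x - 1
order-3 term: (5/4)x - 1/3
order-4 term: -5/32
the series for exp(-(1/2)D) f terminates at order 4
exp(-(1/2)D) f = -(5/2)x^4 + (23/3)x^3 - (47/4)x^2 + (29/4)x - 527/96

the image equals g(x) = -(5/2)x^4 + (23/3)x^3 - (47/4)x^2 + (29/4)x - 527/96


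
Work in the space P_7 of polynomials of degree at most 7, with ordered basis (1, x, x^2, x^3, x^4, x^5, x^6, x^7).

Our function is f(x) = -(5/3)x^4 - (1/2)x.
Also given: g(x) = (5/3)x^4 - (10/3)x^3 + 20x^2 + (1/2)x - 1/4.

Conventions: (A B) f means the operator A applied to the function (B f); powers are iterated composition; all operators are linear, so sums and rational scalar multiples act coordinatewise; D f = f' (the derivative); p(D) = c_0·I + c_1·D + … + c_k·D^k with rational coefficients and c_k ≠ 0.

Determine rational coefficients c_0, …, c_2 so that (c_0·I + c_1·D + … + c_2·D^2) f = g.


c_0 = -1, c_1 = 1/2, c_2 = -1

D^0 f = -(5/3)x^4 - (1/2)x
D^1 f = -(20/3)x^3 - 1/2
D^2 f = -20x^2
matching coefficients of g against c_0 f + c_1 Df + … from the top degree down determines the c_i
solution: c_0 = -1, c_1 = 1/2, c_2 = -1


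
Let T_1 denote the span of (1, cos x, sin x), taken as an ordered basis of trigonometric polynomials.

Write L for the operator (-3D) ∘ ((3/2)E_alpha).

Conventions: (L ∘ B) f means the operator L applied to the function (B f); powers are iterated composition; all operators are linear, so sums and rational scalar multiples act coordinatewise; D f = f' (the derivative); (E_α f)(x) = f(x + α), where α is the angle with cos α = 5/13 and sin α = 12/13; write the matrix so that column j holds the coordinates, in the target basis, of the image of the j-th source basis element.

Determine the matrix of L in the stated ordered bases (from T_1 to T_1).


image of 1: 0
image of cos x: (54/13)cos x + (45/26)sin x
image of sin x: -(45/26)cos x + (54/13)sin x
each image's coordinates form column j of the matrix

the matrix is [[0, 0, 0]; [0, 54/13, -45/26]; [0, 45/26, 54/13]] (rows listed top to bottom)


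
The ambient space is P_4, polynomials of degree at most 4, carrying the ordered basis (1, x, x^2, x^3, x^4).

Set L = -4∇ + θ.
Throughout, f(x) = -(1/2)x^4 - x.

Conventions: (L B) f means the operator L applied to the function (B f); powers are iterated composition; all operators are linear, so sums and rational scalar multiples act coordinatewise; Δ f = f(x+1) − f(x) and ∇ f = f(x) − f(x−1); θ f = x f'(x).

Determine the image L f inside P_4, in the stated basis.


g(x) = -2x^4 + 8x^3 - 12x^2 + 7x + 2

∇ f = -2x^3 + 3x^2 - 2x - 1/2
(-4∇) f = 8x^3 - 12x^2 + 8x + 2
θ f = -2x^4 - x
(-4∇ + θ) f = -2x^4 + 8x^3 - 12x^2 + 7x + 2


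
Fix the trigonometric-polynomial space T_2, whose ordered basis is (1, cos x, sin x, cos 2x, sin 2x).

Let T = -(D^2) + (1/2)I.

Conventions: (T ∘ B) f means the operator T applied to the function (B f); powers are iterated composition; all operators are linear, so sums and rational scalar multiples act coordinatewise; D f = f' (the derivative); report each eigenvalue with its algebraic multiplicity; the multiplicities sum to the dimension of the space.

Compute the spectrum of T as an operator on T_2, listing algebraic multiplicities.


λ = 1/2 (multiplicity 1), λ = 3/2 (multiplicity 2), λ = 9/2 (multiplicity 2)

image of 1: 1/2
image of cos x: (3/2)cos x
image of sin x: (3/2)sin x
image of cos 2x: (9/2)cos 2x
image of sin 2x: (9/2)sin 2x
the matrix is diagonal; its diagonal is (1/2, 3/2, 3/2, 9/2, 9/2)
for a triangular matrix the eigenvalues are the diagonal entries, with algebraic multiplicity their repetition count


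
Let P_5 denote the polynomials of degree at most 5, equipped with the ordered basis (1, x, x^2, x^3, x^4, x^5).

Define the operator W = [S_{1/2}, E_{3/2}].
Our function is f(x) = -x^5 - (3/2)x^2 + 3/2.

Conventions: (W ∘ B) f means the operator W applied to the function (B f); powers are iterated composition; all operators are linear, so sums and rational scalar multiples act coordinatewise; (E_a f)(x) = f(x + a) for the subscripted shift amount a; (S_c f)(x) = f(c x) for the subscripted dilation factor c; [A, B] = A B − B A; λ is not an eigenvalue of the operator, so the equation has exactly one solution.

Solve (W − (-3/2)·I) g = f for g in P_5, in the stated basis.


the result is g(x) = -(2/3)x^5 + (5/48)x^4 + (175/192)x^3 + (903/512)x^2 + (1251/512)x - 4343/4096

write g with unknown coordinates in the stated basis and equate coefficients in (W − (-3/2)·I) g = f
solving from the highest basis element down gives g = -(2/3)x^5 + (5/48)x^4 + (175/192)x^3 + (903/512)x^2 + (1251/512)x - 4343/4096
check: W g = -(5/32)x^4 - (175/128)x^3 - (4245/1024)x^2 - (3753/1024)x + 25317/8192
so W g − (-3/2)·g = -x^5 - (3/2)x^2 + 3/2 = f ✓
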